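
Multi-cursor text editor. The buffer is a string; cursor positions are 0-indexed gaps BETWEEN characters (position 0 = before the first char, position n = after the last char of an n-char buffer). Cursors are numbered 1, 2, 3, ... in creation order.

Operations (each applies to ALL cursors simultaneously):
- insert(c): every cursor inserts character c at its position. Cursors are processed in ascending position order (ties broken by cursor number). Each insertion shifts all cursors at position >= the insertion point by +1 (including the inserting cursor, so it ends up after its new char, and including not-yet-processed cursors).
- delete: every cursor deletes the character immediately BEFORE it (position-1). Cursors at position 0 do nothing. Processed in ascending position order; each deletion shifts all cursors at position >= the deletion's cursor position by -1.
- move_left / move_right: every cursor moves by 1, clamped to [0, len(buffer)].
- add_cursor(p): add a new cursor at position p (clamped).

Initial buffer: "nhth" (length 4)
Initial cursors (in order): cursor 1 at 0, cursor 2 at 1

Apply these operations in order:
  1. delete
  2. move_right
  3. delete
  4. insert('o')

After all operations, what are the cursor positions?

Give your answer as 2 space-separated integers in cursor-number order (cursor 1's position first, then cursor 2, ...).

Answer: 2 2

Derivation:
After op 1 (delete): buffer="hth" (len 3), cursors c1@0 c2@0, authorship ...
After op 2 (move_right): buffer="hth" (len 3), cursors c1@1 c2@1, authorship ...
After op 3 (delete): buffer="th" (len 2), cursors c1@0 c2@0, authorship ..
After op 4 (insert('o')): buffer="ooth" (len 4), cursors c1@2 c2@2, authorship 12..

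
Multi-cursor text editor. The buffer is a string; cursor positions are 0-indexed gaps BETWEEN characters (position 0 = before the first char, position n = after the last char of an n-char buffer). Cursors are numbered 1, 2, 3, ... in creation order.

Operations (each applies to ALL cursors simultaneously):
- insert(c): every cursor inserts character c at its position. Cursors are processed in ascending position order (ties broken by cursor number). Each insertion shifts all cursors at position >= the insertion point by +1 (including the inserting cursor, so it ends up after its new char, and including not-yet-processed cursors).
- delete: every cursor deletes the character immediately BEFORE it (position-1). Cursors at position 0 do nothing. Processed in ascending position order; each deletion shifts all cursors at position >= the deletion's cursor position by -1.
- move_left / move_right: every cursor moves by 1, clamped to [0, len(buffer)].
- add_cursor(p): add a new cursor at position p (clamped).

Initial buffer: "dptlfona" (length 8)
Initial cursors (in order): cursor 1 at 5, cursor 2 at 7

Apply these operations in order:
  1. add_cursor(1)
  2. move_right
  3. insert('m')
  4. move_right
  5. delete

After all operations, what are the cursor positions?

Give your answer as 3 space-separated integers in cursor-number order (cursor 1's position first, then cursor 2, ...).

Answer: 7 8 3

Derivation:
After op 1 (add_cursor(1)): buffer="dptlfona" (len 8), cursors c3@1 c1@5 c2@7, authorship ........
After op 2 (move_right): buffer="dptlfona" (len 8), cursors c3@2 c1@6 c2@8, authorship ........
After op 3 (insert('m')): buffer="dpmtlfomnam" (len 11), cursors c3@3 c1@8 c2@11, authorship ..3....1..2
After op 4 (move_right): buffer="dpmtlfomnam" (len 11), cursors c3@4 c1@9 c2@11, authorship ..3....1..2
After op 5 (delete): buffer="dpmlfoma" (len 8), cursors c3@3 c1@7 c2@8, authorship ..3...1.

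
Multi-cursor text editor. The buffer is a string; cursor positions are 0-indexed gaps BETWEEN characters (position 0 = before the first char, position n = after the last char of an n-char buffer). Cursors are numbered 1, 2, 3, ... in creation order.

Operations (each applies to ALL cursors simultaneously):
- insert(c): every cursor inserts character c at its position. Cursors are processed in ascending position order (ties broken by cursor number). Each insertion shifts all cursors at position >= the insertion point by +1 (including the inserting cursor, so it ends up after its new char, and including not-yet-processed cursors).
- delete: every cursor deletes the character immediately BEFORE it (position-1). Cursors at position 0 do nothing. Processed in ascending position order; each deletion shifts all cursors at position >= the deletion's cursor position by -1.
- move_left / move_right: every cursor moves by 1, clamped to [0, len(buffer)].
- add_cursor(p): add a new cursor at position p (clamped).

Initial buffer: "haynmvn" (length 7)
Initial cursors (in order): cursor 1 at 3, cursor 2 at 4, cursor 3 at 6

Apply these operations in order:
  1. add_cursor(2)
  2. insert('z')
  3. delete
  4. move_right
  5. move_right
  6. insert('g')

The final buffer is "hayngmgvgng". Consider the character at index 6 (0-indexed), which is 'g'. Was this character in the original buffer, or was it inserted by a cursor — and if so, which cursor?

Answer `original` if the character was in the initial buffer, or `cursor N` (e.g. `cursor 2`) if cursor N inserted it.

After op 1 (add_cursor(2)): buffer="haynmvn" (len 7), cursors c4@2 c1@3 c2@4 c3@6, authorship .......
After op 2 (insert('z')): buffer="hazyznzmvzn" (len 11), cursors c4@3 c1@5 c2@7 c3@10, authorship ..4.1.2..3.
After op 3 (delete): buffer="haynmvn" (len 7), cursors c4@2 c1@3 c2@4 c3@6, authorship .......
After op 4 (move_right): buffer="haynmvn" (len 7), cursors c4@3 c1@4 c2@5 c3@7, authorship .......
After op 5 (move_right): buffer="haynmvn" (len 7), cursors c4@4 c1@5 c2@6 c3@7, authorship .......
After op 6 (insert('g')): buffer="hayngmgvgng" (len 11), cursors c4@5 c1@7 c2@9 c3@11, authorship ....4.1.2.3
Authorship (.=original, N=cursor N): . . . . 4 . 1 . 2 . 3
Index 6: author = 1

Answer: cursor 1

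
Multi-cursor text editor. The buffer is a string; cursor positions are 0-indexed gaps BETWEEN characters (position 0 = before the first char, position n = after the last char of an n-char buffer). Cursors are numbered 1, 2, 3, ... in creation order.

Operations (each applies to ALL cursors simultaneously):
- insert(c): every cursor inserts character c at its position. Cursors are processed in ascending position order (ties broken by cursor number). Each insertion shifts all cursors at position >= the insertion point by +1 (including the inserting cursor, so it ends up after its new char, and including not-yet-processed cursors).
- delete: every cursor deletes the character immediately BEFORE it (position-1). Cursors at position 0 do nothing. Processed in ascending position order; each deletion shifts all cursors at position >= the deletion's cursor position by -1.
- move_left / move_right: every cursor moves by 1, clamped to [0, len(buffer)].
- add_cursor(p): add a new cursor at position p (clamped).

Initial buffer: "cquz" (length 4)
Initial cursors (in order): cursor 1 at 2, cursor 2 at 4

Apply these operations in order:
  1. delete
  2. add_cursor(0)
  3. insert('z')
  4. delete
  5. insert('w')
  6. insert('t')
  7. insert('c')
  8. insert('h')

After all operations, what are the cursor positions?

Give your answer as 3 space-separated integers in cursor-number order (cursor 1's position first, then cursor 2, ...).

After op 1 (delete): buffer="cu" (len 2), cursors c1@1 c2@2, authorship ..
After op 2 (add_cursor(0)): buffer="cu" (len 2), cursors c3@0 c1@1 c2@2, authorship ..
After op 3 (insert('z')): buffer="zczuz" (len 5), cursors c3@1 c1@3 c2@5, authorship 3.1.2
After op 4 (delete): buffer="cu" (len 2), cursors c3@0 c1@1 c2@2, authorship ..
After op 5 (insert('w')): buffer="wcwuw" (len 5), cursors c3@1 c1@3 c2@5, authorship 3.1.2
After op 6 (insert('t')): buffer="wtcwtuwt" (len 8), cursors c3@2 c1@5 c2@8, authorship 33.11.22
After op 7 (insert('c')): buffer="wtccwtcuwtc" (len 11), cursors c3@3 c1@7 c2@11, authorship 333.111.222
After op 8 (insert('h')): buffer="wtchcwtchuwtch" (len 14), cursors c3@4 c1@9 c2@14, authorship 3333.1111.2222

Answer: 9 14 4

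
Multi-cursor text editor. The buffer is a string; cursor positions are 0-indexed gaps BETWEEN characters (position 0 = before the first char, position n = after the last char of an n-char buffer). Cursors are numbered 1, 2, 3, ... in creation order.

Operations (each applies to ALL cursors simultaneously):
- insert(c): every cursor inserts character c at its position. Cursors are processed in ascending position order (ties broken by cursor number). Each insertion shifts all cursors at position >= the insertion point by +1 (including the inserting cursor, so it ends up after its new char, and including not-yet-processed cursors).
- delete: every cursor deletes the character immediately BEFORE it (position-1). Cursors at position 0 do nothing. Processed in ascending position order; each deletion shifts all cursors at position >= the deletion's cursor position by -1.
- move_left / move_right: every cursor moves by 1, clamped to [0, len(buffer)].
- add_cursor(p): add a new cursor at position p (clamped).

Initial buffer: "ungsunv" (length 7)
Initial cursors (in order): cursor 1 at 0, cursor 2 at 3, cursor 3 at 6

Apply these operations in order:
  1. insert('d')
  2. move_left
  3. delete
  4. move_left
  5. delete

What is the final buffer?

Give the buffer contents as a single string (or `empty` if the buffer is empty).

After op 1 (insert('d')): buffer="dungdsundv" (len 10), cursors c1@1 c2@5 c3@9, authorship 1...2...3.
After op 2 (move_left): buffer="dungdsundv" (len 10), cursors c1@0 c2@4 c3@8, authorship 1...2...3.
After op 3 (delete): buffer="dundsudv" (len 8), cursors c1@0 c2@3 c3@6, authorship 1..2..3.
After op 4 (move_left): buffer="dundsudv" (len 8), cursors c1@0 c2@2 c3@5, authorship 1..2..3.
After op 5 (delete): buffer="dndudv" (len 6), cursors c1@0 c2@1 c3@3, authorship 1.2.3.

Answer: dndudv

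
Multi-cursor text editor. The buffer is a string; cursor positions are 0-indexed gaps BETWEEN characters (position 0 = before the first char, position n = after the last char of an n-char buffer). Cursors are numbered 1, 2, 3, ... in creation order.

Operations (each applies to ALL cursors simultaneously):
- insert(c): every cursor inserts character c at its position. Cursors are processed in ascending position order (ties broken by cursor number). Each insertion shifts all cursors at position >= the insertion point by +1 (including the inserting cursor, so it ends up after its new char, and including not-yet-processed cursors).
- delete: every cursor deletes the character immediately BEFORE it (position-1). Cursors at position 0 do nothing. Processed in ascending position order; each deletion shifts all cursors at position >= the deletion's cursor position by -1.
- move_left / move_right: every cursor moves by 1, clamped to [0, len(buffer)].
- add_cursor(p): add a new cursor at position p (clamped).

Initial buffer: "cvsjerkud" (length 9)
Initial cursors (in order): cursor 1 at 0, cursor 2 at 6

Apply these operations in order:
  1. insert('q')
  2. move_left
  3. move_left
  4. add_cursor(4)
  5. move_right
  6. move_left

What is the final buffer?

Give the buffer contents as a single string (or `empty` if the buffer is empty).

Answer: qcvsjerqkud

Derivation:
After op 1 (insert('q')): buffer="qcvsjerqkud" (len 11), cursors c1@1 c2@8, authorship 1......2...
After op 2 (move_left): buffer="qcvsjerqkud" (len 11), cursors c1@0 c2@7, authorship 1......2...
After op 3 (move_left): buffer="qcvsjerqkud" (len 11), cursors c1@0 c2@6, authorship 1......2...
After op 4 (add_cursor(4)): buffer="qcvsjerqkud" (len 11), cursors c1@0 c3@4 c2@6, authorship 1......2...
After op 5 (move_right): buffer="qcvsjerqkud" (len 11), cursors c1@1 c3@5 c2@7, authorship 1......2...
After op 6 (move_left): buffer="qcvsjerqkud" (len 11), cursors c1@0 c3@4 c2@6, authorship 1......2...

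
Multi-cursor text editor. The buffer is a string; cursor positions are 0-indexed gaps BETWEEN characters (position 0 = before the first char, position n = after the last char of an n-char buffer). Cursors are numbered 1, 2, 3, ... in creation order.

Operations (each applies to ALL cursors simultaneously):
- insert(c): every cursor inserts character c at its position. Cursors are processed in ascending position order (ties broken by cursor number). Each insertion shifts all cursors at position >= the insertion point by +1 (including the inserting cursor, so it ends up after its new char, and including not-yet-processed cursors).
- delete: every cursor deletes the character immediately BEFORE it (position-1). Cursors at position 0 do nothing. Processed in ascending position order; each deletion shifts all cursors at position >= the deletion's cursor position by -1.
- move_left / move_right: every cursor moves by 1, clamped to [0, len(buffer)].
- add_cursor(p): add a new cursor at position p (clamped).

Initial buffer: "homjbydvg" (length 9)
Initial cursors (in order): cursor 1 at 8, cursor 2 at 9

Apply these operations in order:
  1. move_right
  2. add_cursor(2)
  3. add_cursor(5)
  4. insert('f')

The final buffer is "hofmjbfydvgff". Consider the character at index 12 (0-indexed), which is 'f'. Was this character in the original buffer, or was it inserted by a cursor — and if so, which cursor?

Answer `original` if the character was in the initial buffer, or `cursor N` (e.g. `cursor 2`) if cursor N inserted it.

After op 1 (move_right): buffer="homjbydvg" (len 9), cursors c1@9 c2@9, authorship .........
After op 2 (add_cursor(2)): buffer="homjbydvg" (len 9), cursors c3@2 c1@9 c2@9, authorship .........
After op 3 (add_cursor(5)): buffer="homjbydvg" (len 9), cursors c3@2 c4@5 c1@9 c2@9, authorship .........
After op 4 (insert('f')): buffer="hofmjbfydvgff" (len 13), cursors c3@3 c4@7 c1@13 c2@13, authorship ..3...4....12
Authorship (.=original, N=cursor N): . . 3 . . . 4 . . . . 1 2
Index 12: author = 2

Answer: cursor 2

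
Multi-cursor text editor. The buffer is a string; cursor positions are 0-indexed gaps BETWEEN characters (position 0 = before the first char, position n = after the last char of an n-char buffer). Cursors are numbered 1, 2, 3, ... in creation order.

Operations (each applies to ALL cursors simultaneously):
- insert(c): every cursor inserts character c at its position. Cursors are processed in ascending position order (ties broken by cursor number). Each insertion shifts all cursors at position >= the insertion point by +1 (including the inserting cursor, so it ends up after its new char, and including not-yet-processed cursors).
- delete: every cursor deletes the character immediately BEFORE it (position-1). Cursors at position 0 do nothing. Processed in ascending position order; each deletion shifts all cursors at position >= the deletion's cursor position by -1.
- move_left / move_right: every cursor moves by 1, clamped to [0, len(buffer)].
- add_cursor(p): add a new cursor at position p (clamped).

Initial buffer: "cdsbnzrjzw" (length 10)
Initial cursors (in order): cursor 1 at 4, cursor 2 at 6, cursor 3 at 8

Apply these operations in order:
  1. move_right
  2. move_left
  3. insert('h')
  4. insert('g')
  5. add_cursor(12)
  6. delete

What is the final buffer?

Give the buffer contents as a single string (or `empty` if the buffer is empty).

Answer: cdsbhnzhrhzw

Derivation:
After op 1 (move_right): buffer="cdsbnzrjzw" (len 10), cursors c1@5 c2@7 c3@9, authorship ..........
After op 2 (move_left): buffer="cdsbnzrjzw" (len 10), cursors c1@4 c2@6 c3@8, authorship ..........
After op 3 (insert('h')): buffer="cdsbhnzhrjhzw" (len 13), cursors c1@5 c2@8 c3@11, authorship ....1..2..3..
After op 4 (insert('g')): buffer="cdsbhgnzhgrjhgzw" (len 16), cursors c1@6 c2@10 c3@14, authorship ....11..22..33..
After op 5 (add_cursor(12)): buffer="cdsbhgnzhgrjhgzw" (len 16), cursors c1@6 c2@10 c4@12 c3@14, authorship ....11..22..33..
After op 6 (delete): buffer="cdsbhnzhrhzw" (len 12), cursors c1@5 c2@8 c4@9 c3@10, authorship ....1..2.3..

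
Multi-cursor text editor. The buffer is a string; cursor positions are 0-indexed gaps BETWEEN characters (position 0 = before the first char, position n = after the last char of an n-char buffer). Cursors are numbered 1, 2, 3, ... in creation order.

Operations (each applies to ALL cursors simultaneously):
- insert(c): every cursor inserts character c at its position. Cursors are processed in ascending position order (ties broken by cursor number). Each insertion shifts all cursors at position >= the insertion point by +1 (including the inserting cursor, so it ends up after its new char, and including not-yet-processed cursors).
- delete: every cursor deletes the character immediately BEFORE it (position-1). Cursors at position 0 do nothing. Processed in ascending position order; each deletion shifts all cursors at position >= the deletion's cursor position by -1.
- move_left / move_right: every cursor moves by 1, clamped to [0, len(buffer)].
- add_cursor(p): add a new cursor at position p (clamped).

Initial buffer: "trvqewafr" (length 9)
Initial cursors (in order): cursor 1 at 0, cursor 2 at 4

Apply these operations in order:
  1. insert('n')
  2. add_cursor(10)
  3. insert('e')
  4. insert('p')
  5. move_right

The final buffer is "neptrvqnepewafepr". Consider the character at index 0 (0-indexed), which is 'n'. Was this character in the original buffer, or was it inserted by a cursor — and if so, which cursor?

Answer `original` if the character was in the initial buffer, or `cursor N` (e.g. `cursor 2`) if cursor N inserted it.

Answer: cursor 1

Derivation:
After op 1 (insert('n')): buffer="ntrvqnewafr" (len 11), cursors c1@1 c2@6, authorship 1....2.....
After op 2 (add_cursor(10)): buffer="ntrvqnewafr" (len 11), cursors c1@1 c2@6 c3@10, authorship 1....2.....
After op 3 (insert('e')): buffer="netrvqneewafer" (len 14), cursors c1@2 c2@8 c3@13, authorship 11....22....3.
After op 4 (insert('p')): buffer="neptrvqnepewafepr" (len 17), cursors c1@3 c2@10 c3@16, authorship 111....222....33.
After op 5 (move_right): buffer="neptrvqnepewafepr" (len 17), cursors c1@4 c2@11 c3@17, authorship 111....222....33.
Authorship (.=original, N=cursor N): 1 1 1 . . . . 2 2 2 . . . . 3 3 .
Index 0: author = 1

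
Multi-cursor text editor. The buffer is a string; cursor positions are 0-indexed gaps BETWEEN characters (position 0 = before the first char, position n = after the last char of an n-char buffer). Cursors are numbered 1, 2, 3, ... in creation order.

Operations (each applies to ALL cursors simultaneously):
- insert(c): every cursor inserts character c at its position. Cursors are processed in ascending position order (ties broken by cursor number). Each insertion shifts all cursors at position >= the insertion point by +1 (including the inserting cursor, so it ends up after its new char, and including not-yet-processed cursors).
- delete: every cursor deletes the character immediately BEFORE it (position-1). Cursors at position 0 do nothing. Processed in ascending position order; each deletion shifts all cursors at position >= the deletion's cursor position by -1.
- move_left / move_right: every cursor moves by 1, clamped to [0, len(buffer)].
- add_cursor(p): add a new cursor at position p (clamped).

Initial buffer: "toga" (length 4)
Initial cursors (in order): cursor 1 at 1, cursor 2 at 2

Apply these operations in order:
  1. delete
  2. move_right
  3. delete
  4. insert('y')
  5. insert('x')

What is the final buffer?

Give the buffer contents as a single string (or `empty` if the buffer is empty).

Answer: yyxxa

Derivation:
After op 1 (delete): buffer="ga" (len 2), cursors c1@0 c2@0, authorship ..
After op 2 (move_right): buffer="ga" (len 2), cursors c1@1 c2@1, authorship ..
After op 3 (delete): buffer="a" (len 1), cursors c1@0 c2@0, authorship .
After op 4 (insert('y')): buffer="yya" (len 3), cursors c1@2 c2@2, authorship 12.
After op 5 (insert('x')): buffer="yyxxa" (len 5), cursors c1@4 c2@4, authorship 1212.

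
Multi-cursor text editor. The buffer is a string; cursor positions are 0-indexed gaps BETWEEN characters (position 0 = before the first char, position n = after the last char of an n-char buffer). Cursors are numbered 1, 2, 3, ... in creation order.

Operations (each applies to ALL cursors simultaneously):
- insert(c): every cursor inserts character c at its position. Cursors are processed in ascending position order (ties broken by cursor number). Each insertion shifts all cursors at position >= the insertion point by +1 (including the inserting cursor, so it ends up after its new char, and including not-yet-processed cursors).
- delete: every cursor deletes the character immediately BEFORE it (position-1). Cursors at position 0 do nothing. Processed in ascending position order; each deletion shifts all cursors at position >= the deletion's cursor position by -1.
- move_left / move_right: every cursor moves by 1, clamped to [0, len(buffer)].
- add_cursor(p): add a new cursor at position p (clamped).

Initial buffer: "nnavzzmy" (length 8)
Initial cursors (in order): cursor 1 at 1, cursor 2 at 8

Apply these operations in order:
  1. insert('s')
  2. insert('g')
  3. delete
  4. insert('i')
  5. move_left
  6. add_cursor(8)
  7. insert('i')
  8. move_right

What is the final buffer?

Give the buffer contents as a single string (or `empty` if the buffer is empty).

After op 1 (insert('s')): buffer="nsnavzzmys" (len 10), cursors c1@2 c2@10, authorship .1.......2
After op 2 (insert('g')): buffer="nsgnavzzmysg" (len 12), cursors c1@3 c2@12, authorship .11.......22
After op 3 (delete): buffer="nsnavzzmys" (len 10), cursors c1@2 c2@10, authorship .1.......2
After op 4 (insert('i')): buffer="nsinavzzmysi" (len 12), cursors c1@3 c2@12, authorship .11.......22
After op 5 (move_left): buffer="nsinavzzmysi" (len 12), cursors c1@2 c2@11, authorship .11.......22
After op 6 (add_cursor(8)): buffer="nsinavzzmysi" (len 12), cursors c1@2 c3@8 c2@11, authorship .11.......22
After op 7 (insert('i')): buffer="nsiinavzzimysii" (len 15), cursors c1@3 c3@10 c2@14, authorship .111.....3..222
After op 8 (move_right): buffer="nsiinavzzimysii" (len 15), cursors c1@4 c3@11 c2@15, authorship .111.....3..222

Answer: nsiinavzzimysii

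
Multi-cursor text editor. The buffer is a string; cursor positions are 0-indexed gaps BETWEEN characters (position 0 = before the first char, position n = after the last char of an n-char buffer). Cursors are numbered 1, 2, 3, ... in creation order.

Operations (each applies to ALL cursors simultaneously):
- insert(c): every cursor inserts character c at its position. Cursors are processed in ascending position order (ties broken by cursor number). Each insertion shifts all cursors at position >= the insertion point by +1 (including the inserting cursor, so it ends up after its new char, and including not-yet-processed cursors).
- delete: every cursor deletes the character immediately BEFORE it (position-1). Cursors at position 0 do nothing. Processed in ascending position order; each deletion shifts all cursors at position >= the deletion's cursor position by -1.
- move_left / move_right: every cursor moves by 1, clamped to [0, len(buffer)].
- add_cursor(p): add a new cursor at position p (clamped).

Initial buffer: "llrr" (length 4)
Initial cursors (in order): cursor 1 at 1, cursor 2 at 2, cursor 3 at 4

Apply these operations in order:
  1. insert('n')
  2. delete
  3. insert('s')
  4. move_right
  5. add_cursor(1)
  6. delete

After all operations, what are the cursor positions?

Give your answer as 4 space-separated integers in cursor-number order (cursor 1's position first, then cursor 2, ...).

Answer: 1 2 3 0

Derivation:
After op 1 (insert('n')): buffer="lnlnrrn" (len 7), cursors c1@2 c2@4 c3@7, authorship .1.2..3
After op 2 (delete): buffer="llrr" (len 4), cursors c1@1 c2@2 c3@4, authorship ....
After op 3 (insert('s')): buffer="lslsrrs" (len 7), cursors c1@2 c2@4 c3@7, authorship .1.2..3
After op 4 (move_right): buffer="lslsrrs" (len 7), cursors c1@3 c2@5 c3@7, authorship .1.2..3
After op 5 (add_cursor(1)): buffer="lslsrrs" (len 7), cursors c4@1 c1@3 c2@5 c3@7, authorship .1.2..3
After op 6 (delete): buffer="ssr" (len 3), cursors c4@0 c1@1 c2@2 c3@3, authorship 12.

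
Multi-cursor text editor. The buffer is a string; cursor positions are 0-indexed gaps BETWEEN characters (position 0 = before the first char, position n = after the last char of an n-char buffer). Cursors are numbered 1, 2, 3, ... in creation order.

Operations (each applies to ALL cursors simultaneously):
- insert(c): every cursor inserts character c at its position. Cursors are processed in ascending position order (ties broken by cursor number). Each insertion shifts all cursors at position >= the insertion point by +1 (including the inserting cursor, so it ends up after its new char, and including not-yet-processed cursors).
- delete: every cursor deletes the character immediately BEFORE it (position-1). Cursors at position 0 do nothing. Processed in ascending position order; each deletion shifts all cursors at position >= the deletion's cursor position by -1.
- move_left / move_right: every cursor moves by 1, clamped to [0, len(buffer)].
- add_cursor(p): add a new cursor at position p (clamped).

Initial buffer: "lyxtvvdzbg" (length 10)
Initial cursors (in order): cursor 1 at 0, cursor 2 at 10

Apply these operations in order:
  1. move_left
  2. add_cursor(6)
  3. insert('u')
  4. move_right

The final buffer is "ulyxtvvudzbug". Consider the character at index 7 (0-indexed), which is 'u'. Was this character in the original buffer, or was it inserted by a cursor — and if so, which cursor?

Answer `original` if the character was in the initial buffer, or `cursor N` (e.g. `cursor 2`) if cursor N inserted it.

Answer: cursor 3

Derivation:
After op 1 (move_left): buffer="lyxtvvdzbg" (len 10), cursors c1@0 c2@9, authorship ..........
After op 2 (add_cursor(6)): buffer="lyxtvvdzbg" (len 10), cursors c1@0 c3@6 c2@9, authorship ..........
After op 3 (insert('u')): buffer="ulyxtvvudzbug" (len 13), cursors c1@1 c3@8 c2@12, authorship 1......3...2.
After op 4 (move_right): buffer="ulyxtvvudzbug" (len 13), cursors c1@2 c3@9 c2@13, authorship 1......3...2.
Authorship (.=original, N=cursor N): 1 . . . . . . 3 . . . 2 .
Index 7: author = 3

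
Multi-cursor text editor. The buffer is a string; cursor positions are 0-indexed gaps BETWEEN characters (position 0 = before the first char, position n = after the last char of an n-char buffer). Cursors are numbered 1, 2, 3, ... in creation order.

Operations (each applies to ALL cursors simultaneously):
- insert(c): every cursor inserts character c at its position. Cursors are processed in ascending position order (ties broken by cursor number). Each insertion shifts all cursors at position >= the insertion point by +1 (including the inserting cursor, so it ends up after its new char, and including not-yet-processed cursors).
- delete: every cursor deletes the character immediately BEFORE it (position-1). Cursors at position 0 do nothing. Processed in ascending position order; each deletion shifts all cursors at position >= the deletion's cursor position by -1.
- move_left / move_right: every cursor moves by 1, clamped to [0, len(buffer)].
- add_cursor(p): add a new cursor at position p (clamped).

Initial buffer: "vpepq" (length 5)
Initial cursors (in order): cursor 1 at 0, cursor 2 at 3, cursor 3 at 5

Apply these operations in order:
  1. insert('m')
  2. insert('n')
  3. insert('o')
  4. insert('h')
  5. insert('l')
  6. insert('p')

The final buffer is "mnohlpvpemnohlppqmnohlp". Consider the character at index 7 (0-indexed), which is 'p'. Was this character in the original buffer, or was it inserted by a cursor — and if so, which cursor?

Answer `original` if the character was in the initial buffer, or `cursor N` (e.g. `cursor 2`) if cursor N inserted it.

After op 1 (insert('m')): buffer="mvpempqm" (len 8), cursors c1@1 c2@5 c3@8, authorship 1...2..3
After op 2 (insert('n')): buffer="mnvpemnpqmn" (len 11), cursors c1@2 c2@7 c3@11, authorship 11...22..33
After op 3 (insert('o')): buffer="mnovpemnopqmno" (len 14), cursors c1@3 c2@9 c3@14, authorship 111...222..333
After op 4 (insert('h')): buffer="mnohvpemnohpqmnoh" (len 17), cursors c1@4 c2@11 c3@17, authorship 1111...2222..3333
After op 5 (insert('l')): buffer="mnohlvpemnohlpqmnohl" (len 20), cursors c1@5 c2@13 c3@20, authorship 11111...22222..33333
After op 6 (insert('p')): buffer="mnohlpvpemnohlppqmnohlp" (len 23), cursors c1@6 c2@15 c3@23, authorship 111111...222222..333333
Authorship (.=original, N=cursor N): 1 1 1 1 1 1 . . . 2 2 2 2 2 2 . . 3 3 3 3 3 3
Index 7: author = original

Answer: original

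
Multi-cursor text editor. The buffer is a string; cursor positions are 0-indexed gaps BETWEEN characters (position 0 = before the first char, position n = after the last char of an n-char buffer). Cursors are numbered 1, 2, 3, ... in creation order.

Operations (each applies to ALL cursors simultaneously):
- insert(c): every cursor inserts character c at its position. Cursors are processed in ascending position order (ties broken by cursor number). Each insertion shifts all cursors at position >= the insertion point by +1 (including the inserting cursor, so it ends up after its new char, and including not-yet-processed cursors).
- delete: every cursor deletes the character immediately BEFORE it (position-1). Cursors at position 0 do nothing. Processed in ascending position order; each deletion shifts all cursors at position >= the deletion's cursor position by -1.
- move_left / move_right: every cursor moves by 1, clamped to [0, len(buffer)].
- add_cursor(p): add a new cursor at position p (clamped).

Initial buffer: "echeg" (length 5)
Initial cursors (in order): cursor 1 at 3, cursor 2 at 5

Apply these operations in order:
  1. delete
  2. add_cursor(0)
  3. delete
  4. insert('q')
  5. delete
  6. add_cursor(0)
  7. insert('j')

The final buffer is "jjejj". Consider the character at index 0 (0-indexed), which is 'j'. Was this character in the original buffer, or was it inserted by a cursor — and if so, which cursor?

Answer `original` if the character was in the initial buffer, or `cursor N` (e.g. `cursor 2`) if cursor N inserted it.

After op 1 (delete): buffer="ece" (len 3), cursors c1@2 c2@3, authorship ...
After op 2 (add_cursor(0)): buffer="ece" (len 3), cursors c3@0 c1@2 c2@3, authorship ...
After op 3 (delete): buffer="e" (len 1), cursors c3@0 c1@1 c2@1, authorship .
After op 4 (insert('q')): buffer="qeqq" (len 4), cursors c3@1 c1@4 c2@4, authorship 3.12
After op 5 (delete): buffer="e" (len 1), cursors c3@0 c1@1 c2@1, authorship .
After op 6 (add_cursor(0)): buffer="e" (len 1), cursors c3@0 c4@0 c1@1 c2@1, authorship .
After op 7 (insert('j')): buffer="jjejj" (len 5), cursors c3@2 c4@2 c1@5 c2@5, authorship 34.12
Authorship (.=original, N=cursor N): 3 4 . 1 2
Index 0: author = 3

Answer: cursor 3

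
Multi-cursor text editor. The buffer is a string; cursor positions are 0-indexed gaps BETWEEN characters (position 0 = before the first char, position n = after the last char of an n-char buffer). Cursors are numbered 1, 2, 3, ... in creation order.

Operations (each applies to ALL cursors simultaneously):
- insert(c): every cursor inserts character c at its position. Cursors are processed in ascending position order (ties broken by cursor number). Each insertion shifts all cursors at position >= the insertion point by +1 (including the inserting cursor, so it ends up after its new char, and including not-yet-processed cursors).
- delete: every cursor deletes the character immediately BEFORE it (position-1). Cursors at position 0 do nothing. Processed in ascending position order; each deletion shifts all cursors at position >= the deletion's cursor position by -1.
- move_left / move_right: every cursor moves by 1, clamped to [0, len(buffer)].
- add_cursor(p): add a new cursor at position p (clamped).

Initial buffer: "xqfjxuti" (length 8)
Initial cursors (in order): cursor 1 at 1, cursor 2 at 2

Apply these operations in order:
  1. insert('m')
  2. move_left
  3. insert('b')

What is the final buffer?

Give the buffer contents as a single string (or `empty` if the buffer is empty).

Answer: xbmqbmfjxuti

Derivation:
After op 1 (insert('m')): buffer="xmqmfjxuti" (len 10), cursors c1@2 c2@4, authorship .1.2......
After op 2 (move_left): buffer="xmqmfjxuti" (len 10), cursors c1@1 c2@3, authorship .1.2......
After op 3 (insert('b')): buffer="xbmqbmfjxuti" (len 12), cursors c1@2 c2@5, authorship .11.22......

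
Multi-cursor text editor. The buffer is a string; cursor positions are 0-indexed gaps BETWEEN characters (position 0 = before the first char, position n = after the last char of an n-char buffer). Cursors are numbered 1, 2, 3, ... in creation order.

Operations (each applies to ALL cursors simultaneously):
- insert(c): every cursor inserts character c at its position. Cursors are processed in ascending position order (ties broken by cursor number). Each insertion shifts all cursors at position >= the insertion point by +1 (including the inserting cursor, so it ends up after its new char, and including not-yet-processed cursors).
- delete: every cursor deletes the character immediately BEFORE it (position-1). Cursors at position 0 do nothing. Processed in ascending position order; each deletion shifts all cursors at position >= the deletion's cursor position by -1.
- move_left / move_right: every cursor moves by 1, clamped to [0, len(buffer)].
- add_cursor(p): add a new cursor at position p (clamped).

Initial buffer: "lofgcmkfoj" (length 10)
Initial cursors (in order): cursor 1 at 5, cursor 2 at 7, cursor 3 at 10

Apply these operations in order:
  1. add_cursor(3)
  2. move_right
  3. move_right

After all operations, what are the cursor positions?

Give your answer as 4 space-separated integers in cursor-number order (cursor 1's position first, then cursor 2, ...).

Answer: 7 9 10 5

Derivation:
After op 1 (add_cursor(3)): buffer="lofgcmkfoj" (len 10), cursors c4@3 c1@5 c2@7 c3@10, authorship ..........
After op 2 (move_right): buffer="lofgcmkfoj" (len 10), cursors c4@4 c1@6 c2@8 c3@10, authorship ..........
After op 3 (move_right): buffer="lofgcmkfoj" (len 10), cursors c4@5 c1@7 c2@9 c3@10, authorship ..........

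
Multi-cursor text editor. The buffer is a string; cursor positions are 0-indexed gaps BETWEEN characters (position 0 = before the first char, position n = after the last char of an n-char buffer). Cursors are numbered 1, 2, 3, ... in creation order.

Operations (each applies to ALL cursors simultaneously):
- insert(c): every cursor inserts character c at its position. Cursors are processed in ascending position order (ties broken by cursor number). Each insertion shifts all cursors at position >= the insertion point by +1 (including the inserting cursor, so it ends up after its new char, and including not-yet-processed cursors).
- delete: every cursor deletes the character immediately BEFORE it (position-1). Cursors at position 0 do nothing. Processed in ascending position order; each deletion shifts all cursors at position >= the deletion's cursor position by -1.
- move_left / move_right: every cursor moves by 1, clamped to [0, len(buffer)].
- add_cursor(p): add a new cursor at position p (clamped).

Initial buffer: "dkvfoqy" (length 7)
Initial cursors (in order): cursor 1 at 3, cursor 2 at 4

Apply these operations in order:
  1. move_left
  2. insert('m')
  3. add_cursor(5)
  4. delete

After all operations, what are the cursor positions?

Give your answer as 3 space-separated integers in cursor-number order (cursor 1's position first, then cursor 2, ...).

Answer: 2 2 2

Derivation:
After op 1 (move_left): buffer="dkvfoqy" (len 7), cursors c1@2 c2@3, authorship .......
After op 2 (insert('m')): buffer="dkmvmfoqy" (len 9), cursors c1@3 c2@5, authorship ..1.2....
After op 3 (add_cursor(5)): buffer="dkmvmfoqy" (len 9), cursors c1@3 c2@5 c3@5, authorship ..1.2....
After op 4 (delete): buffer="dkfoqy" (len 6), cursors c1@2 c2@2 c3@2, authorship ......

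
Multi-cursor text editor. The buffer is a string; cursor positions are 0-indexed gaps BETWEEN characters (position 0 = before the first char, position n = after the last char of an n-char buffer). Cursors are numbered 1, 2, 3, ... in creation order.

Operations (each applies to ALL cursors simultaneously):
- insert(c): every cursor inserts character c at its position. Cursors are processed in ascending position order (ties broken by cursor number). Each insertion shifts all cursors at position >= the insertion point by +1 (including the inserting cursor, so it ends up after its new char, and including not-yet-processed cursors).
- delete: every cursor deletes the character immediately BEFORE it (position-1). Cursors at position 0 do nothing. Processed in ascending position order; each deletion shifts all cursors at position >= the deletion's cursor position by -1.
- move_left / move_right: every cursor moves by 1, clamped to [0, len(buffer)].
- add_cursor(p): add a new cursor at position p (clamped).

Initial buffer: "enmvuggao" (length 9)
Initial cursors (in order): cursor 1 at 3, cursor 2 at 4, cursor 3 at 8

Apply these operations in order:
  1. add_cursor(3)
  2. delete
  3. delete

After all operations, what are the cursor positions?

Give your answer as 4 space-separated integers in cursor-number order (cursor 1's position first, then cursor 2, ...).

Answer: 0 0 2 0

Derivation:
After op 1 (add_cursor(3)): buffer="enmvuggao" (len 9), cursors c1@3 c4@3 c2@4 c3@8, authorship .........
After op 2 (delete): buffer="euggo" (len 5), cursors c1@1 c2@1 c4@1 c3@4, authorship .....
After op 3 (delete): buffer="ugo" (len 3), cursors c1@0 c2@0 c4@0 c3@2, authorship ...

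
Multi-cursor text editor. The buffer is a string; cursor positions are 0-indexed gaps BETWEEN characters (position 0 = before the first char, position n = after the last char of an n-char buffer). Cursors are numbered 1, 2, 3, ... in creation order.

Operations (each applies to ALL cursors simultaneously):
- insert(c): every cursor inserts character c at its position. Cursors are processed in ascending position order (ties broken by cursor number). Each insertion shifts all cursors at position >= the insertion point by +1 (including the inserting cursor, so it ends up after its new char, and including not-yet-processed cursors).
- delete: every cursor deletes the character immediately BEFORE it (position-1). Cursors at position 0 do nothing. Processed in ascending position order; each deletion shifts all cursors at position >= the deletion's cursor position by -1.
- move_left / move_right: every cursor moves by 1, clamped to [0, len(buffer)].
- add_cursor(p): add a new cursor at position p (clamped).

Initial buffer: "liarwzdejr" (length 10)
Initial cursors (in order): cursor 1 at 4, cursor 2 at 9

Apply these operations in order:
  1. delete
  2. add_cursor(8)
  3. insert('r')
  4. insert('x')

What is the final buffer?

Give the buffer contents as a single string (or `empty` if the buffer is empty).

After op 1 (delete): buffer="liawzder" (len 8), cursors c1@3 c2@7, authorship ........
After op 2 (add_cursor(8)): buffer="liawzder" (len 8), cursors c1@3 c2@7 c3@8, authorship ........
After op 3 (insert('r')): buffer="liarwzderrr" (len 11), cursors c1@4 c2@9 c3@11, authorship ...1....2.3
After op 4 (insert('x')): buffer="liarxwzderxrrx" (len 14), cursors c1@5 c2@11 c3@14, authorship ...11....22.33

Answer: liarxwzderxrrx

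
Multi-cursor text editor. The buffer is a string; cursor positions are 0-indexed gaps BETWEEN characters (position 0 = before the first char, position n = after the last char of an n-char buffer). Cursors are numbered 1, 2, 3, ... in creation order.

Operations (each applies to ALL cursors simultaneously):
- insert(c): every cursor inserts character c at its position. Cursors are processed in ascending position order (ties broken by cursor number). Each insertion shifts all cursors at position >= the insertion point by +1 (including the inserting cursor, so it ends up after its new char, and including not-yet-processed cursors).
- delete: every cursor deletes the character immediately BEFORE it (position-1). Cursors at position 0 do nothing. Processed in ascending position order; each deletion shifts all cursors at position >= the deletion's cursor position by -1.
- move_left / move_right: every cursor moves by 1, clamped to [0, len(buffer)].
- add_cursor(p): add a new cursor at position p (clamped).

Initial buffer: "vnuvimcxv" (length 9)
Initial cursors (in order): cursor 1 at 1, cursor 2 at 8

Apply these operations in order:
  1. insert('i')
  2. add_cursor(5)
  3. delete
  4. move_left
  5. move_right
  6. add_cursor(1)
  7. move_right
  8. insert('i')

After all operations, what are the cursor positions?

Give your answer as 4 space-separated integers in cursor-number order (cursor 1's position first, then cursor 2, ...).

Answer: 4 12 7 4

Derivation:
After op 1 (insert('i')): buffer="vinuvimcxiv" (len 11), cursors c1@2 c2@10, authorship .1.......2.
After op 2 (add_cursor(5)): buffer="vinuvimcxiv" (len 11), cursors c1@2 c3@5 c2@10, authorship .1.......2.
After op 3 (delete): buffer="vnuimcxv" (len 8), cursors c1@1 c3@3 c2@7, authorship ........
After op 4 (move_left): buffer="vnuimcxv" (len 8), cursors c1@0 c3@2 c2@6, authorship ........
After op 5 (move_right): buffer="vnuimcxv" (len 8), cursors c1@1 c3@3 c2@7, authorship ........
After op 6 (add_cursor(1)): buffer="vnuimcxv" (len 8), cursors c1@1 c4@1 c3@3 c2@7, authorship ........
After op 7 (move_right): buffer="vnuimcxv" (len 8), cursors c1@2 c4@2 c3@4 c2@8, authorship ........
After op 8 (insert('i')): buffer="vniiuiimcxvi" (len 12), cursors c1@4 c4@4 c3@7 c2@12, authorship ..14..3....2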